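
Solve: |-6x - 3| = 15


An absolute value equation |expr| = 15 gives two cases:
Case 1: -6x - 3 = 15
  -6x = 18, so x = -3
Case 2: -6x - 3 = -15
  -6x = -12, so x = 2

x = -3, x = 2


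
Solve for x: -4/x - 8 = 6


Subtract -8 from both sides: -4/x = 14
Multiply both sides by x: -4 = 14 * x
Divide by 14: x = -2/7

x = -2/7


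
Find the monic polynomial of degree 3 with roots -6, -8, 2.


A monic polynomial with roots -6, -8, 2 is:
p(x) = (x + 6)(x + 8)(x - 2)
After multiplying by (x + 6): x + 6
After multiplying by (x + 8): x^2 + 14x + 48
After multiplying by (x - 2): x^3 + 12x^2 + 20x - 96

x^3 + 12x^2 + 20x - 96


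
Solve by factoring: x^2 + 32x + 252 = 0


We need two numbers that multiply to 252 and add to 32.
Those numbers are 18 and 14 (since 18 * 14 = 252 and 18 + 14 = 32).
So x^2 + 32x + 252 = (x + 18)(x + 14) = 0
Setting each factor to zero: x = -18 or x = -14

x = -18, x = -14


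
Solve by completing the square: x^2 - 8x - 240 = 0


Start: x^2 - 8x - 240 = 0
Move constant: x^2 - 8x = 240
Half of -8 is -4, squared is 16
Add 16 to both sides: x^2 - 8x + 16 = 256
(x - 4)^2 = 256
x - 4 = ±16
x = 4 + 16 = 20 or x = 4 - 16 = -12

x = -12, x = 20


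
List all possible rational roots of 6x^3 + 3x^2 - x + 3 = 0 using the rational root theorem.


Rational root theorem: possible roots are ±p/q where:
  p divides the constant term (3): p ∈ {1, 3}
  q divides the leading coefficient (6): q ∈ {1, 2, 3, 6}

All possible rational roots: -3, -3/2, -1, -1/2, -1/3, -1/6, 1/6, 1/3, 1/2, 1, 3/2, 3

-3, -3/2, -1, -1/2, -1/3, -1/6, 1/6, 1/3, 1/2, 1, 3/2, 3


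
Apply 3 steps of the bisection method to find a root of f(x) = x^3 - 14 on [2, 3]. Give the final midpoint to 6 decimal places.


f(x) = x^3 - 14
f(2) = -6 < 0
f(3) = 13 > 0

Step 1: midpoint = (2.000000 + 3.000000)/2 = 2.500000
  f(2.500000) = 1.625000
  f(mid) > 0, so root is in [2.000000, 2.500000]

Step 2: midpoint = (2.000000 + 2.500000)/2 = 2.250000
  f(2.250000) = -2.609375
  f(mid) < 0, so root is in [2.250000, 2.500000]

Step 3: midpoint = (2.250000 + 2.500000)/2 = 2.375000
  f(2.375000) = -0.603516
  f(mid) < 0, so root is in [2.375000, 2.500000]

midpoint = 2.375000


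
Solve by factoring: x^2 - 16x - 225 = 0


We need two numbers that multiply to -225 and add to -16.
Those numbers are 9 and -25 (since 9 * (-25) = -225 and 9 + (-25) = -16).
So x^2 - 16x - 225 = (x + 9)(x - 25) = 0
Setting each factor to zero: x = -9 or x = 25

x = -9, x = 25


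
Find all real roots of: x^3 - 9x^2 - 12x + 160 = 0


Let p(x) = x^3 - 9x^2 - 12x + 160. By the rational root theorem (leading coefficient 1), any rational root is an integer divisor of 160: try ±1, ±2, ... in turn.
Test x = 1: value = 140 ≠ 0.
Test x = -1: value = 162 ≠ 0.
Test x = 2: value = 108 ≠ 0.
Test x = -2: value = 140 ≠ 0.
Test x = 4: value = 32 ≠ 0.
Test x = -4: value = 0 ✓, so (x + 4) is a factor.
Synthetic division by (x + 4): bring down 1; 1(-4) - 9 = -13; (-13)(-4) - 12 = 40; 40(-4) + 160 = 0 → quotient x^2 - 13x + 40, remainder 0.
Solve the quadratic x^2 - 13x + 40 = 0: discriminant = (-13)^2 - 4(1)(40) = 169 - 160 = 9.
sqrt(9) = 3, so x = (13 ± 3)/2: x = 8 or x = 5.

x = -4, x = 5, x = 8


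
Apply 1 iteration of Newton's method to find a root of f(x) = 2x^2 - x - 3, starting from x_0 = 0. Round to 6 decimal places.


Newton's method: x_(n+1) = x_n - f(x_n)/f'(x_n)
f(x) = 2x^2 - x - 3
f'(x) = 4x - 1

Iteration 1:
  f(0.000000) = -3.000000
  f'(0.000000) = -1.000000
  x_1 = 0.000000 - (-3.000000)/(-1.000000) = -3.000000

x_1 = -3.000000


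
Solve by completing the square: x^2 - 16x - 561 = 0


Start: x^2 - 16x - 561 = 0
Move constant: x^2 - 16x = 561
Half of -16 is -8, squared is 64
Add 64 to both sides: x^2 - 16x + 64 = 625
(x - 8)^2 = 625
x - 8 = ±25
x = 8 + 25 = 33 or x = 8 - 25 = -17

x = -17, x = 33


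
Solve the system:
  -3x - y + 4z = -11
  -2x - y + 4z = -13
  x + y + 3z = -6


Using Cramer's rule. Expand each determinant along the first row.
D  = (-3)*[(-1)*3 - 4*1] - (-1)*[(-2)*3 - 4*1] + 4*[(-2)*1 - (-1)*1]
  = (-3)*(-7) - (-1)*(-10) + 4*(-1) = 7
Dx = (-11)*[(-1)*3 - 4*1] - (-1)*[(-13)*3 - 4*(-6)] + 4*[(-13)*1 - (-1)*(-6)]
  = (-11)*(-7) - (-1)*(-15) + 4*(-19) = -14
Dy = (-3)*[(-13)*3 - 4*(-6)] - (-11)*[(-2)*3 - 4*1] + 4*[(-2)*(-6) - (-13)*1]
  = (-3)*(-15) - (-11)*(-10) + 4*(25) = 35
Dz = (-3)*[(-1)*(-6) - (-13)*1] - (-1)*[(-2)*(-6) - (-13)*1] + (-11)*[(-2)*1 - (-1)*1]
  = (-3)*(19) - (-1)*(25) + (-11)*(-1) = -21
x = Dx/D = -14/7 = -2, y = Dy/D = 35/7 = 5, z = Dz/D = -21/7 = -3
Check eq1: (-3)(-2) + (-1)(5) + (4)(-3) = -11 = -11 ✓
Check eq2: (-2)(-2) + (-1)(5) + (4)(-3) = -13 = -13 ✓
Check eq3: (1)(-2) + (1)(5) + (3)(-3) = -6 = -6 ✓

x = -2, y = 5, z = -3


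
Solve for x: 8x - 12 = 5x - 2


Starting with: 8x - 12 = 5x - 2
Move all x terms to left: (8 - 5)x = -2 + 12
Simplify: 3x = 10
Divide both sides by 3: x = 10/3

x = 10/3


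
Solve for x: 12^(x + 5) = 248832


Express both sides with the same base.
248832 = 12^5
Since the bases match, equate exponents: x + 5 = 5
So x = 5 - (5) = 0

x = 0


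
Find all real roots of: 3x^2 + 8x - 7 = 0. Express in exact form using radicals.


Using the quadratic formula: x = (-b ± sqrt(b^2 - 4ac)) / (2a)
Here a = 3, b = 8, c = -7
Discriminant = b^2 - 4ac = 8^2 - 4(3)(-7) = 64 + 84 = 148
Since discriminant = 148 > 0, there are two real roots.
x = (-8 ± 2*sqrt(37)) / 6
Simplifying: x = (-4 ± sqrt(37)) / 3
Numerically: x ≈ 0.6943 or x ≈ -3.3609

x = (-4 + sqrt(37)) / 3 or x = (-4 - sqrt(37)) / 3


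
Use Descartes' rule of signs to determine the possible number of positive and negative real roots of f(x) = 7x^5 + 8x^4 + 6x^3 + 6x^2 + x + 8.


Descartes' rule of signs:

For positive roots, count sign changes in f(x) = 7x^5 + 8x^4 + 6x^3 + 6x^2 + x + 8:
Signs of coefficients: +, +, +, +, +, +
Number of sign changes: 0
Possible positive real roots: 0

For negative roots, examine f(-x) = -7x^5 + 8x^4 - 6x^3 + 6x^2 - x + 8:
Signs of coefficients: -, +, -, +, -, +
Number of sign changes: 5
Possible negative real roots: 5, 3, 1

Positive roots: 0; Negative roots: 5 or 3 or 1


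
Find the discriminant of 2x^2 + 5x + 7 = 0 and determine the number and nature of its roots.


For ax^2 + bx + c = 0, discriminant D = b^2 - 4ac
Here a = 2, b = 5, c = 7
D = (5)^2 - 4(2)(7) = 25 - 56 = -31

D = -31 < 0
The equation has no real roots (2 complex conjugate roots).

Discriminant = -31, no real roots (2 complex conjugate roots)


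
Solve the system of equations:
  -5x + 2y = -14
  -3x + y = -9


Using Cramer's rule:
Determinant D = (-5)(1) - (-3)(2) = -5 + 6 = 1
Dx = (-14)(1) - (-9)(2) = -14 + 18 = 4
Dy = (-5)(-9) - (-3)(-14) = 45 - 42 = 3
x = Dx/D = 4/1 = 4
y = Dy/D = 3/1 = 3

x = 4, y = 3


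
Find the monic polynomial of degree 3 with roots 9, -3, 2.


A monic polynomial with roots 9, -3, 2 is:
p(x) = (x - 9)(x + 3)(x - 2)
After multiplying by (x - 9): x - 9
After multiplying by (x + 3): x^2 - 6x - 27
After multiplying by (x - 2): x^3 - 8x^2 - 15x + 54

x^3 - 8x^2 - 15x + 54


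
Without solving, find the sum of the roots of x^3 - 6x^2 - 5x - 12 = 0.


By Vieta's formulas for x^3 + bx^2 + cx + d = 0:
  r1 + r2 + r3 = -b/a = 6
  r1*r2 + r1*r3 + r2*r3 = c/a = -5
  r1*r2*r3 = -d/a = 12


Sum = 6


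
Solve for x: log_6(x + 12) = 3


Convert to exponential form: x + 12 = 6^3 = 216
x = 216 - 12 = 204
Check: log_6(204 + 12) = log_6(216) = log_6(216) = 3 ✓

x = 204


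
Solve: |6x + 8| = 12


An absolute value equation |expr| = 12 gives two cases:
Case 1: 6x + 8 = 12
  6x = 4, so x = 2/3
Case 2: 6x + 8 = -12
  6x = -20, so x = -10/3

x = -10/3, x = 2/3


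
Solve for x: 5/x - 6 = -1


Subtract -6 from both sides: 5/x = 5
Multiply both sides by x: 5 = 5 * x
Divide by 5: x = 1

x = 1


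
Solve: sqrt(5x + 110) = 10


Square both sides: 5x + 110 = 10^2 = 100
5x = 100 - 110 = -10
x = -2
Check: sqrt(5*(-2) + 110) = sqrt(100) = 10 ✓

x = -2


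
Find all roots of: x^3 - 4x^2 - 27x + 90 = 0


Let p(x) = x^3 - 4x^2 - 27x + 90. By the rational root theorem (leading coefficient 1), any rational root is an integer divisor of 90: try ±1, ±2, ... in turn.
Test x = 1: value = 60 ≠ 0.
Test x = -1: value = 112 ≠ 0.
Test x = 2: value = 28 ≠ 0.
Test x = -2: value = 120 ≠ 0.
Test x = 3: value = 0 ✓, so (x - 3) is a factor.
Synthetic division by (x - 3): bring down 1; 1(3) - 4 = -1; (-1)(3) - 27 = -30; (-30)(3) + 90 = 0 → quotient x^2 - x - 30, remainder 0.
Solve the quadratic x^2 - x - 30 = 0: discriminant = (-1)^2 - 4(1)(-30) = 1 + 120 = 121.
sqrt(121) = 11, so x = (1 ± 11)/2: x = 6 or x = -5.
Collecting all roots found:

x = -5, x = 3, x = 6


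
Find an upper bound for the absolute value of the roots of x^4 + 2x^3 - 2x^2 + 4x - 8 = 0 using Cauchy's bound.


Cauchy's bound: all roots r satisfy |r| <= 1 + max(|a_i/a_n|) for i = 0,...,n-1
where a_n is the leading coefficient.

Coefficients: [1, 2, -2, 4, -8]
Leading coefficient a_n = 1
Ratios |a_i/a_n|: 2, 2, 4, 8
Maximum ratio: 8
Cauchy's bound: |r| <= 1 + 8 = 9

Upper bound = 9


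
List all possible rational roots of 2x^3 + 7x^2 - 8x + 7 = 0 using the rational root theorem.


Rational root theorem: possible roots are ±p/q where:
  p divides the constant term (7): p ∈ {1, 7}
  q divides the leading coefficient (2): q ∈ {1, 2}

All possible rational roots: -7, -7/2, -1, -1/2, 1/2, 1, 7/2, 7

-7, -7/2, -1, -1/2, 1/2, 1, 7/2, 7


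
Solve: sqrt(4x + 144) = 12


Square both sides: 4x + 144 = 12^2 = 144
4x = 144 - 144 = 0
x = 0
Check: sqrt(4*0 + 144) = sqrt(144) = 12 ✓

x = 0


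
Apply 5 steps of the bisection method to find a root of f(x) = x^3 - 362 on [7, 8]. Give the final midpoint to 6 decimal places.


f(x) = x^3 - 362
f(7) = -19 < 0
f(8) = 150 > 0

Step 1: midpoint = (7.000000 + 8.000000)/2 = 7.500000
  f(7.500000) = 59.875000
  f(mid) > 0, so root is in [7.000000, 7.500000]

Step 2: midpoint = (7.000000 + 7.500000)/2 = 7.250000
  f(7.250000) = 19.078125
  f(mid) > 0, so root is in [7.000000, 7.250000]

Step 3: midpoint = (7.000000 + 7.250000)/2 = 7.125000
  f(7.125000) = -0.294922
  f(mid) < 0, so root is in [7.125000, 7.250000]

Step 4: midpoint = (7.125000 + 7.250000)/2 = 7.187500
  f(7.187500) = 9.307373
  f(mid) > 0, so root is in [7.125000, 7.187500]

Step 5: midpoint = (7.125000 + 7.187500)/2 = 7.156250
  f(7.156250) = 4.485260
  f(mid) > 0, so root is in [7.125000, 7.156250]

midpoint = 7.156250


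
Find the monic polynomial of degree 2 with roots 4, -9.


A monic polynomial with roots 4, -9 is:
p(x) = (x - 4)(x + 9)
After multiplying by (x - 4): x - 4
After multiplying by (x + 9): x^2 + 5x - 36

x^2 + 5x - 36


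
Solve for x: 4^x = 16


Express both sides with the same base.
16 = 4^2
Since the bases match: x = 2

x = 2


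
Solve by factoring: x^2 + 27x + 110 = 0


We need two numbers that multiply to 110 and add to 27.
Those numbers are 22 and 5 (since 22 * 5 = 110 and 22 + 5 = 27).
So x^2 + 27x + 110 = (x + 22)(x + 5) = 0
Setting each factor to zero: x = -22 or x = -5

x = -22, x = -5


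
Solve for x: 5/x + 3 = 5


Subtract 3 from both sides: 5/x = 2
Multiply both sides by x: 5 = 2 * x
Divide by 2: x = 5/2

x = 5/2


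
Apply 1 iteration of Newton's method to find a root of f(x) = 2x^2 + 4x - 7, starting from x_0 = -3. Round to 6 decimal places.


Newton's method: x_(n+1) = x_n - f(x_n)/f'(x_n)
f(x) = 2x^2 + 4x - 7
f'(x) = 4x + 4

Iteration 1:
  f(-3.000000) = -1.000000
  f'(-3.000000) = -8.000000
  x_1 = -3.000000 - (-1.000000)/(-8.000000) = -3.125000

x_1 = -3.125000


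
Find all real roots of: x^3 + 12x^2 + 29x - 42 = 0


Let p(x) = x^3 + 12x^2 + 29x - 42. By the rational root theorem (leading coefficient 1), any rational root is an integer divisor of 42: try ±1, ±2, ... in turn.
Test x = 1: value = 0 ✓, so (x - 1) is a factor.
Synthetic division by (x - 1): bring down 1; 1(1) + 12 = 13; 13(1) + 29 = 42; 42(1) - 42 = 0 → quotient x^2 + 13x + 42, remainder 0.
Solve the quadratic x^2 + 13x + 42 = 0: discriminant = 13^2 - 4(1)(42) = 169 - 168 = 1.
sqrt(1) = 1, so x = (-13 ± 1)/2: x = -6 or x = -7.

x = -7, x = -6, x = 1


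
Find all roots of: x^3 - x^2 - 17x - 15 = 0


Let p(x) = x^3 - x^2 - 17x - 15. By the rational root theorem (leading coefficient 1), any rational root is an integer divisor of 15: try ±1, ±2, ... in turn.
Test x = 1: value = -32 ≠ 0.
Test x = -1: value = 0 ✓, so (x + 1) is a factor.
Synthetic division by (x + 1): bring down 1; 1(-1) - 1 = -2; (-2)(-1) - 17 = -15; (-15)(-1) - 15 = 0 → quotient x^2 - 2x - 15, remainder 0.
Solve the quadratic x^2 - 2x - 15 = 0: discriminant = (-2)^2 - 4(1)(-15) = 4 + 60 = 64.
sqrt(64) = 8, so x = (2 ± 8)/2: x = 5 or x = -3.
Collecting all roots found:

x = -3, x = -1, x = 5


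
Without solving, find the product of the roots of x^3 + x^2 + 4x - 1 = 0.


By Vieta's formulas for x^3 + bx^2 + cx + d = 0:
  r1 + r2 + r3 = -b/a = -1
  r1*r2 + r1*r3 + r2*r3 = c/a = 4
  r1*r2*r3 = -d/a = 1


Product = 1


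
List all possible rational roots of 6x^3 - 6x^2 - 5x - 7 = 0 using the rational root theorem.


Rational root theorem: possible roots are ±p/q where:
  p divides the constant term (-7): p ∈ {1, 7}
  q divides the leading coefficient (6): q ∈ {1, 2, 3, 6}

All possible rational roots: -7, -7/2, -7/3, -7/6, -1, -1/2, -1/3, -1/6, 1/6, 1/3, 1/2, 1, 7/6, 7/3, 7/2, 7

-7, -7/2, -7/3, -7/6, -1, -1/2, -1/3, -1/6, 1/6, 1/3, 1/2, 1, 7/6, 7/3, 7/2, 7


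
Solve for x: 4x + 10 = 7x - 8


Starting with: 4x + 10 = 7x - 8
Move all x terms to left: (4 - 7)x = -8 - 10
Simplify: -3x = -18
Divide both sides by -3: x = 6

x = 6


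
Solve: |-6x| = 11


An absolute value equation |expr| = 11 gives two cases:
Case 1: -6x = 11
  -6x = 11, so x = -11/6
Case 2: -6x = -11
  -6x = -11, so x = 11/6

x = -11/6, x = 11/6


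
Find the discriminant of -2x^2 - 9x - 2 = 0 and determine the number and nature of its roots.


For ax^2 + bx + c = 0, discriminant D = b^2 - 4ac
Here a = -2, b = -9, c = -2
D = (-9)^2 - 4(-2)(-2) = 81 - 16 = 65

D = 65 > 0 but not a perfect square
The equation has 2 distinct real irrational roots.

Discriminant = 65, 2 distinct real irrational roots


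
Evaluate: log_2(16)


We need the exponent such that 2^? = 16
2^4 = 16
Therefore log_2(16) = 4

4


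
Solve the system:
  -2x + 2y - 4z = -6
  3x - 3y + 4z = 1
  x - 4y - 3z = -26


Using Cramer's rule. Expand each determinant along the first row.
D  = (-2)*[(-3)*(-3) - 4*(-4)] - 2*[3*(-3) - 4*1] + (-4)*[3*(-4) - (-3)*1]
  = (-2)*(25) - 2*(-13) + (-4)*(-9) = 12
Dx = (-6)*[(-3)*(-3) - 4*(-4)] - 2*[1*(-3) - 4*(-26)] + (-4)*[1*(-4) - (-3)*(-26)]
  = (-6)*(25) - 2*(101) + (-4)*(-82) = -24
Dy = (-2)*[1*(-3) - 4*(-26)] - (-6)*[3*(-3) - 4*1] + (-4)*[3*(-26) - 1*1]
  = (-2)*(101) - (-6)*(-13) + (-4)*(-79) = 36
Dz = (-2)*[(-3)*(-26) - 1*(-4)] - 2*[3*(-26) - 1*1] + (-6)*[3*(-4) - (-3)*1]
  = (-2)*(82) - 2*(-79) + (-6)*(-9) = 48
x = Dx/D = -24/12 = -2, y = Dy/D = 36/12 = 3, z = Dz/D = 48/12 = 4
Check eq1: (-2)(-2) + (2)(3) + (-4)(4) = -6 = -6 ✓
Check eq2: (3)(-2) + (-3)(3) + (4)(4) = 1 = 1 ✓
Check eq3: (1)(-2) + (-4)(3) + (-3)(4) = -26 = -26 ✓

x = -2, y = 3, z = 4


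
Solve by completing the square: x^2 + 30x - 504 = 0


Start: x^2 + 30x - 504 = 0
Move constant: x^2 + 30x = 504
Half of 30 is 15, squared is 225
Add 225 to both sides: x^2 + 30x + 225 = 729
(x + 15)^2 = 729
x + 15 = ±27
x = -15 + 27 = 12 or x = -15 - 27 = -42

x = -42, x = 12


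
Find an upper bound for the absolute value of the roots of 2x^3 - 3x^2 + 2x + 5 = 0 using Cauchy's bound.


Cauchy's bound: all roots r satisfy |r| <= 1 + max(|a_i/a_n|) for i = 0,...,n-1
where a_n is the leading coefficient.

Coefficients: [2, -3, 2, 5]
Leading coefficient a_n = 2
Ratios |a_i/a_n|: 3/2, 1, 5/2
Maximum ratio: 5/2
Cauchy's bound: |r| <= 1 + 5/2 = 7/2

Upper bound = 7/2


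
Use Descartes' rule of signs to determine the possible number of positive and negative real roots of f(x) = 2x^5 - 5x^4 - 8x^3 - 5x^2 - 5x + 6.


Descartes' rule of signs:

For positive roots, count sign changes in f(x) = 2x^5 - 5x^4 - 8x^3 - 5x^2 - 5x + 6:
Signs of coefficients: +, -, -, -, -, +
Number of sign changes: 2
Possible positive real roots: 2, 0

For negative roots, examine f(-x) = -2x^5 - 5x^4 + 8x^3 - 5x^2 + 5x + 6:
Signs of coefficients: -, -, +, -, +, +
Number of sign changes: 3
Possible negative real roots: 3, 1

Positive roots: 2 or 0; Negative roots: 3 or 1


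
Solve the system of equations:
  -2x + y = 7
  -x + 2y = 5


Using Cramer's rule:
Determinant D = (-2)(2) - (-1)(1) = -4 + 1 = -3
Dx = (7)(2) - (5)(1) = 14 - 5 = 9
Dy = (-2)(5) - (-1)(7) = -10 + 7 = -3
x = Dx/D = 9/-3 = -3
y = Dy/D = -3/-3 = 1

x = -3, y = 1


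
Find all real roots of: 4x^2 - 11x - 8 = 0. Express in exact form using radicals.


Using the quadratic formula: x = (-b ± sqrt(b^2 - 4ac)) / (2a)
Here a = 4, b = -11, c = -8
Discriminant = b^2 - 4ac = (-11)^2 - 4(4)(-8) = 121 + 128 = 249
Since discriminant = 249 > 0, there are two real roots.
x = (11 ± sqrt(249)) / 8
Numerically: x ≈ 3.3475 or x ≈ -0.5975

x = (11 + sqrt(249)) / 8 or x = (11 - sqrt(249)) / 8


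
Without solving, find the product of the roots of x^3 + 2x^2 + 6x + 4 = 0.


By Vieta's formulas for x^3 + bx^2 + cx + d = 0:
  r1 + r2 + r3 = -b/a = -2
  r1*r2 + r1*r3 + r2*r3 = c/a = 6
  r1*r2*r3 = -d/a = -4


Product = -4


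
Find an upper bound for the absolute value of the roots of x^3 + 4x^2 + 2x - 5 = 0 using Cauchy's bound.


Cauchy's bound: all roots r satisfy |r| <= 1 + max(|a_i/a_n|) for i = 0,...,n-1
where a_n is the leading coefficient.

Coefficients: [1, 4, 2, -5]
Leading coefficient a_n = 1
Ratios |a_i/a_n|: 4, 2, 5
Maximum ratio: 5
Cauchy's bound: |r| <= 1 + 5 = 6

Upper bound = 6


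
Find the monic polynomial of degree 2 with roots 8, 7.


A monic polynomial with roots 8, 7 is:
p(x) = (x - 8)(x - 7)
After multiplying by (x - 8): x - 8
After multiplying by (x - 7): x^2 - 15x + 56

x^2 - 15x + 56


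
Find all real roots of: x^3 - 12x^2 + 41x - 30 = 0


Let p(x) = x^3 - 12x^2 + 41x - 30. By the rational root theorem (leading coefficient 1), any rational root is an integer divisor of 30: try ±1, ±2, ... in turn.
Test x = 1: value = 0 ✓, so (x - 1) is a factor.
Synthetic division by (x - 1): bring down 1; 1(1) - 12 = -11; (-11)(1) + 41 = 30; 30(1) - 30 = 0 → quotient x^2 - 11x + 30, remainder 0.
Solve the quadratic x^2 - 11x + 30 = 0: discriminant = (-11)^2 - 4(1)(30) = 121 - 120 = 1.
sqrt(1) = 1, so x = (11 ± 1)/2: x = 6 or x = 5.

x = 1, x = 5, x = 6


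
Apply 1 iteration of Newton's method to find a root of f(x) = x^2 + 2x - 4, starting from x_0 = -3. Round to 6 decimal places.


Newton's method: x_(n+1) = x_n - f(x_n)/f'(x_n)
f(x) = x^2 + 2x - 4
f'(x) = 2x + 2

Iteration 1:
  f(-3.000000) = -1.000000
  f'(-3.000000) = -4.000000
  x_1 = -3.000000 - (-1.000000)/(-4.000000) = -3.250000

x_1 = -3.250000


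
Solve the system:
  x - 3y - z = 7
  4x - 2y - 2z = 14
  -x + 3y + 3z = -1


Using Cramer's rule. Expand each determinant along the first row.
D  = 1*[(-2)*3 - (-2)*3] - (-3)*[4*3 - (-2)*(-1)] + (-1)*[4*3 - (-2)*(-1)]
  = 1*(0) - (-3)*(10) + (-1)*(10) = 20
Dx = 7*[(-2)*3 - (-2)*3] - (-3)*[14*3 - (-2)*(-1)] + (-1)*[14*3 - (-2)*(-1)]
  = 7*(0) - (-3)*(40) + (-1)*(40) = 80
Dy = 1*[14*3 - (-2)*(-1)] - 7*[4*3 - (-2)*(-1)] + (-1)*[4*(-1) - 14*(-1)]
  = 1*(40) - 7*(10) + (-1)*(10) = -40
Dz = 1*[(-2)*(-1) - 14*3] - (-3)*[4*(-1) - 14*(-1)] + 7*[4*3 - (-2)*(-1)]
  = 1*(-40) - (-3)*(10) + 7*(10) = 60
x = Dx/D = 80/20 = 4, y = Dy/D = -40/20 = -2, z = Dz/D = 60/20 = 3
Check eq1: (1)(4) + (-3)(-2) + (-1)(3) = 7 = 7 ✓
Check eq2: (4)(4) + (-2)(-2) + (-2)(3) = 14 = 14 ✓
Check eq3: (-1)(4) + (3)(-2) + (3)(3) = -1 = -1 ✓

x = 4, y = -2, z = 3


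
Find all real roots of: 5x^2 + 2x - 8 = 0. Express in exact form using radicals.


Using the quadratic formula: x = (-b ± sqrt(b^2 - 4ac)) / (2a)
Here a = 5, b = 2, c = -8
Discriminant = b^2 - 4ac = 2^2 - 4(5)(-8) = 4 + 160 = 164
Since discriminant = 164 > 0, there are two real roots.
x = (-2 ± 2*sqrt(41)) / 10
Simplifying: x = (-1 ± sqrt(41)) / 5
Numerically: x ≈ 1.0806 or x ≈ -1.4806

x = (-1 + sqrt(41)) / 5 or x = (-1 - sqrt(41)) / 5


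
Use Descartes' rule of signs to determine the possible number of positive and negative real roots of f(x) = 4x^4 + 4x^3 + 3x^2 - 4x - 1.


Descartes' rule of signs:

For positive roots, count sign changes in f(x) = 4x^4 + 4x^3 + 3x^2 - 4x - 1:
Signs of coefficients: +, +, +, -, -
Number of sign changes: 1
Possible positive real roots: 1

For negative roots, examine f(-x) = 4x^4 - 4x^3 + 3x^2 + 4x - 1:
Signs of coefficients: +, -, +, +, -
Number of sign changes: 3
Possible negative real roots: 3, 1

Positive roots: 1; Negative roots: 3 or 1


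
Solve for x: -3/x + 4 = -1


Subtract 4 from both sides: -3/x = -5
Multiply both sides by x: -3 = -5 * x
Divide by -5: x = 3/5

x = 3/5


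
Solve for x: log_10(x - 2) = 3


Convert to exponential form: x - 2 = 10^3 = 1000
x = 1000 + 2 = 1002
Check: log_10(1002 - 2) = log_10(1000) = log_10(1000) = 3 ✓

x = 1002


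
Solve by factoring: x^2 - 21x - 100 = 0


We need two numbers that multiply to -100 and add to -21.
Those numbers are -25 and 4 (since (-25) * 4 = -100 and (-25) + 4 = -21).
So x^2 - 21x - 100 = (x - 25)(x + 4) = 0
Setting each factor to zero: x = 25 or x = -4

x = -4, x = 25


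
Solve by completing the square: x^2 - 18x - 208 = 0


Start: x^2 - 18x - 208 = 0
Move constant: x^2 - 18x = 208
Half of -18 is -9, squared is 81
Add 81 to both sides: x^2 - 18x + 81 = 289
(x - 9)^2 = 289
x - 9 = ±17
x = 9 + 17 = 26 or x = 9 - 17 = -8

x = -8, x = 26


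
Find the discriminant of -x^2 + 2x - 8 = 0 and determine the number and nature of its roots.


For ax^2 + bx + c = 0, discriminant D = b^2 - 4ac
Here a = -1, b = 2, c = -8
D = (2)^2 - 4(-1)(-8) = 4 - 32 = -28

D = -28 < 0
The equation has no real roots (2 complex conjugate roots).

Discriminant = -28, no real roots (2 complex conjugate roots)


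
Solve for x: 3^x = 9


Express both sides with the same base.
9 = 3^2
Since the bases match: x = 2

x = 2


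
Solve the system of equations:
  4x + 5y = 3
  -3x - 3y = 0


Using Cramer's rule:
Determinant D = (4)(-3) - (-3)(5) = -12 + 15 = 3
Dx = (3)(-3) - (0)(5) = -9 - 0 = -9
Dy = (4)(0) - (-3)(3) = 0 + 9 = 9
x = Dx/D = -9/3 = -3
y = Dy/D = 9/3 = 3

x = -3, y = 3


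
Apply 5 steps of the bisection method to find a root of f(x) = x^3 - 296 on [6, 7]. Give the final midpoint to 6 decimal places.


f(x) = x^3 - 296
f(6) = -80 < 0
f(7) = 47 > 0

Step 1: midpoint = (6.000000 + 7.000000)/2 = 6.500000
  f(6.500000) = -21.375000
  f(mid) < 0, so root is in [6.500000, 7.000000]

Step 2: midpoint = (6.500000 + 7.000000)/2 = 6.750000
  f(6.750000) = 11.546875
  f(mid) > 0, so root is in [6.500000, 6.750000]

Step 3: midpoint = (6.500000 + 6.750000)/2 = 6.625000
  f(6.625000) = -5.224609
  f(mid) < 0, so root is in [6.625000, 6.750000]

Step 4: midpoint = (6.625000 + 6.750000)/2 = 6.687500
  f(6.687500) = 3.082764
  f(mid) > 0, so root is in [6.625000, 6.687500]

Step 5: midpoint = (6.625000 + 6.687500)/2 = 6.656250
  f(6.656250) = -1.090424
  f(mid) < 0, so root is in [6.656250, 6.687500]

midpoint = 6.656250


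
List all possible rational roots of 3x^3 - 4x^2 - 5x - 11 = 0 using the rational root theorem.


Rational root theorem: possible roots are ±p/q where:
  p divides the constant term (-11): p ∈ {1, 11}
  q divides the leading coefficient (3): q ∈ {1, 3}

All possible rational roots: -11, -11/3, -1, -1/3, 1/3, 1, 11/3, 11

-11, -11/3, -1, -1/3, 1/3, 1, 11/3, 11


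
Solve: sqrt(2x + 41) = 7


Square both sides: 2x + 41 = 7^2 = 49
2x = 49 - 41 = 8
x = 4
Check: sqrt(2*4 + 41) = sqrt(49) = 7 ✓

x = 4


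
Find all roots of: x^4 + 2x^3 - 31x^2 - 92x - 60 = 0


Let p(x) = x^4 + 2x^3 - 31x^2 - 92x - 60. By the rational root theorem (leading coefficient 1), any rational root is an integer divisor of 60: try ±1, ±2, ... in turn.
Test x = 1: value = -180 ≠ 0.
Test x = -1: value = 0 ✓, so (x + 1) is a factor.
Synthetic division by (x + 1): bring down 1; 1(-1) + 2 = 1; 1(-1) - 31 = -32; (-32)(-1) - 92 = -60; (-60)(-1) - 60 = 0 → quotient x^3 + x^2 - 32x - 60, remainder 0.
Continue with the quotient x^3 + x^2 - 32x - 60 (candidates must divide 60; re-test x = -1 first in case it repeats).
Test x = -1: value = -28 ≠ 0.
Test x = 2: value = -112 ≠ 0.
Test x = -2: value = 0 ✓, so (x + 2) is a factor.
Synthetic division by (x + 2): bring down 1; 1(-2) + 1 = -1; (-1)(-2) - 32 = -30; (-30)(-2) - 60 = 0 → quotient x^2 - x - 30, remainder 0.
Solve the quadratic x^2 - x - 30 = 0: discriminant = (-1)^2 - 4(1)(-30) = 1 + 120 = 121.
sqrt(121) = 11, so x = (1 ± 11)/2: x = 6 or x = -5.
Collecting all roots found:

x = -5, x = -2, x = -1, x = 6


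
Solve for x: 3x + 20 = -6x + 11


Starting with: 3x + 20 = -6x + 11
Move all x terms to left: (3 + 6)x = 11 - 20
Simplify: 9x = -9
Divide both sides by 9: x = -1

x = -1


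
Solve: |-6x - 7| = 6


An absolute value equation |expr| = 6 gives two cases:
Case 1: -6x - 7 = 6
  -6x = 13, so x = -13/6
Case 2: -6x - 7 = -6
  -6x = 1, so x = -1/6

x = -13/6, x = -1/6


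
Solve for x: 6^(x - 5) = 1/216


Express both sides with the same base.
1/216 = 6^(-3)
Since the bases match, equate exponents: x - 5 = -3
So x = -3 - (-5) = 2

x = 2


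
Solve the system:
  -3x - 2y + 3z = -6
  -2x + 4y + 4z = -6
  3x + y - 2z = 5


Using Cramer's rule. Expand each determinant along the first row.
D  = (-3)*[4*(-2) - 4*1] - (-2)*[(-2)*(-2) - 4*3] + 3*[(-2)*1 - 4*3]
  = (-3)*(-12) - (-2)*(-8) + 3*(-14) = -22
Dx = (-6)*[4*(-2) - 4*1] - (-2)*[(-6)*(-2) - 4*5] + 3*[(-6)*1 - 4*5]
  = (-6)*(-12) - (-2)*(-8) + 3*(-26) = -22
Dy = (-3)*[(-6)*(-2) - 4*5] - (-6)*[(-2)*(-2) - 4*3] + 3*[(-2)*5 - (-6)*3]
  = (-3)*(-8) - (-6)*(-8) + 3*(8) = 0
Dz = (-3)*[4*5 - (-6)*1] - (-2)*[(-2)*5 - (-6)*3] + (-6)*[(-2)*1 - 4*3]
  = (-3)*(26) - (-2)*(8) + (-6)*(-14) = 22
x = Dx/D = -22/-22 = 1, y = Dy/D = 0/-22 = 0, z = Dz/D = 22/-22 = -1
Check eq1: (-3)(1) + (-2)(0) + (3)(-1) = -6 = -6 ✓
Check eq2: (-2)(1) + (4)(0) + (4)(-1) = -6 = -6 ✓
Check eq3: (3)(1) + (1)(0) + (-2)(-1) = 5 = 5 ✓

x = 1, y = 0, z = -1


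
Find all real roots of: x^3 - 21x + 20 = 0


Let p(x) = x^3 - 21x + 20. By the rational root theorem (leading coefficient 1), any rational root is an integer divisor of 20: try ±1, ±2, ... in turn.
Test x = 1: value = 0 ✓, so (x - 1) is a factor.
Synthetic division by (x - 1): bring down 1; 1(1) + 0 = 1; 1(1) - 21 = -20; (-20)(1) + 20 = 0 → quotient x^2 + x - 20, remainder 0.
Solve the quadratic x^2 + x - 20 = 0: discriminant = 1^2 - 4(1)(-20) = 1 + 80 = 81.
sqrt(81) = 9, so x = (-1 ± 9)/2: x = 4 or x = -5.

x = -5, x = 1, x = 4


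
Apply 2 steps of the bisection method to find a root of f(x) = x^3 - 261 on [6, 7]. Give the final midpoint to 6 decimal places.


f(x) = x^3 - 261
f(6) = -45 < 0
f(7) = 82 > 0

Step 1: midpoint = (6.000000 + 7.000000)/2 = 6.500000
  f(6.500000) = 13.625000
  f(mid) > 0, so root is in [6.000000, 6.500000]

Step 2: midpoint = (6.000000 + 6.500000)/2 = 6.250000
  f(6.250000) = -16.859375
  f(mid) < 0, so root is in [6.250000, 6.500000]

midpoint = 6.250000


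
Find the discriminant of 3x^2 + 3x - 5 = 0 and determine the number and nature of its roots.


For ax^2 + bx + c = 0, discriminant D = b^2 - 4ac
Here a = 3, b = 3, c = -5
D = (3)^2 - 4(3)(-5) = 9 + 60 = 69

D = 69 > 0 but not a perfect square
The equation has 2 distinct real irrational roots.

Discriminant = 69, 2 distinct real irrational roots


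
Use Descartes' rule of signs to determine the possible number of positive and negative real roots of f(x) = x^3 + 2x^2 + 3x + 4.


Descartes' rule of signs:

For positive roots, count sign changes in f(x) = x^3 + 2x^2 + 3x + 4:
Signs of coefficients: +, +, +, +
Number of sign changes: 0
Possible positive real roots: 0

For negative roots, examine f(-x) = -x^3 + 2x^2 - 3x + 4:
Signs of coefficients: -, +, -, +
Number of sign changes: 3
Possible negative real roots: 3, 1

Positive roots: 0; Negative roots: 3 or 1


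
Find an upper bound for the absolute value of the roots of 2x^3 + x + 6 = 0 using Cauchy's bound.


Cauchy's bound: all roots r satisfy |r| <= 1 + max(|a_i/a_n|) for i = 0,...,n-1
where a_n is the leading coefficient.

Coefficients: [2, 0, 1, 6]
Leading coefficient a_n = 2
Ratios |a_i/a_n|: 0, 1/2, 3
Maximum ratio: 3
Cauchy's bound: |r| <= 1 + 3 = 4

Upper bound = 4


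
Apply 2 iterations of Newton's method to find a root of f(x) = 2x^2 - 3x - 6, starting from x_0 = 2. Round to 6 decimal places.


Newton's method: x_(n+1) = x_n - f(x_n)/f'(x_n)
f(x) = 2x^2 - 3x - 6
f'(x) = 4x - 3

Iteration 1:
  f(2.000000) = -4.000000
  f'(2.000000) = 5.000000
  x_1 = 2.000000 - (-4.000000)/(5.000000) = 2.800000

Iteration 2:
  f(2.800000) = 1.280000
  f'(2.800000) = 8.200000
  x_2 = 2.800000 - (1.280000)/(8.200000) = 2.643902

x_2 = 2.643902


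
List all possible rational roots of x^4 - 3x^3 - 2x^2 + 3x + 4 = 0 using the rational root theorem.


Rational root theorem: possible roots are ±p/q where:
  p divides the constant term (4): p ∈ {1, 2, 4}
  q divides the leading coefficient (1): q ∈ {1}

All possible rational roots: -4, -2, -1, 1, 2, 4

-4, -2, -1, 1, 2, 4


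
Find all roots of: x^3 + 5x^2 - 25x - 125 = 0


Let p(x) = x^3 + 5x^2 - 25x - 125. By the rational root theorem (leading coefficient 1), any rational root is an integer divisor of 125: try ±1, ±2, ... in turn.
Test x = 1: value = -144 ≠ 0.
Test x = -1: value = -96 ≠ 0.
Test x = 5: value = 0 ✓, so (x - 5) is a factor.
Synthetic division by (x - 5): bring down 1; 1(5) + 5 = 10; 10(5) - 25 = 25; 25(5) - 125 = 0 → quotient x^2 + 10x + 25, remainder 0.
Solve the quadratic x^2 + 10x + 25 = 0: discriminant = 10^2 - 4(1)(25) = 100 - 100 = 0.
Discriminant = 0, so a double root: x = -10/2 = -5.
Collecting all roots found:

x = -5 (multiplicity 2), x = 5


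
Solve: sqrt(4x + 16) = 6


Square both sides: 4x + 16 = 6^2 = 36
4x = 36 - 16 = 20
x = 5
Check: sqrt(4*5 + 16) = sqrt(36) = 6 ✓

x = 5


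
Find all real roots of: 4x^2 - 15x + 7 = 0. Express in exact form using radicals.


Using the quadratic formula: x = (-b ± sqrt(b^2 - 4ac)) / (2a)
Here a = 4, b = -15, c = 7
Discriminant = b^2 - 4ac = (-15)^2 - 4(4)(7) = 225 - 112 = 113
Since discriminant = 113 > 0, there are two real roots.
x = (15 ± sqrt(113)) / 8
Numerically: x ≈ 3.2038 or x ≈ 0.5462

x = (15 + sqrt(113)) / 8 or x = (15 - sqrt(113)) / 8


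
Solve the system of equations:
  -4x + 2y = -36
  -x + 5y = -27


Using Cramer's rule:
Determinant D = (-4)(5) - (-1)(2) = -20 + 2 = -18
Dx = (-36)(5) - (-27)(2) = -180 + 54 = -126
Dy = (-4)(-27) - (-1)(-36) = 108 - 36 = 72
x = Dx/D = -126/-18 = 7
y = Dy/D = 72/-18 = -4

x = 7, y = -4


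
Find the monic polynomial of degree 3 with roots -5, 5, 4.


A monic polynomial with roots -5, 5, 4 is:
p(x) = (x + 5)(x - 5)(x - 4)
After multiplying by (x + 5): x + 5
After multiplying by (x - 5): x^2 - 25
After multiplying by (x - 4): x^3 - 4x^2 - 25x + 100

x^3 - 4x^2 - 25x + 100


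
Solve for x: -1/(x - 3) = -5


Multiply both sides by (x - 3): -1 = -5(x - 3)
Distribute: -1 = -5x + 15
-5x = -1 - 15 = -16
x = 16/5

x = 16/5


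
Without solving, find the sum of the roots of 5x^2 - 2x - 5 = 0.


By Vieta's formulas for ax^2 + bx + c = 0:
  Sum of roots = -b/a
  Product of roots = c/a

Here a = 5, b = -2, c = -5
Sum = -(-2)/5 = 2/5
Product = -5/5 = -1

Sum = 2/5


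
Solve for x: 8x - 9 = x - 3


Starting with: 8x - 9 = x - 3
Move all x terms to left: (8 - 1)x = -3 + 9
Simplify: 7x = 6
Divide both sides by 7: x = 6/7

x = 6/7


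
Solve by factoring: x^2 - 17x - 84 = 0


We need two numbers that multiply to -84 and add to -17.
Those numbers are 4 and -21 (since 4 * (-21) = -84 and 4 + (-21) = -17).
So x^2 - 17x - 84 = (x + 4)(x - 21) = 0
Setting each factor to zero: x = -4 or x = 21

x = -4, x = 21


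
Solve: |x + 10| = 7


An absolute value equation |expr| = 7 gives two cases:
Case 1: x + 10 = 7
  x = -3, so x = -3
Case 2: x + 10 = -7
  x = -17, so x = -17

x = -17, x = -3


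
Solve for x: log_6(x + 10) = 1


Convert to exponential form: x + 10 = 6^1 = 6
x = 6 - 10 = -4
Check: log_6(-4 + 10) = log_6(6) = log_6(6) = 1 ✓

x = -4


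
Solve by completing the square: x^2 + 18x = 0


Start: x^2 + 18x + 0 = 0
Move constant: x^2 + 18x = 0
Half of 18 is 9, squared is 81
Add 81 to both sides: x^2 + 18x + 81 = 81
(x + 9)^2 = 81
x + 9 = ±9
x = -9 + 9 = 0 or x = -9 - 9 = -18

x = -18, x = 0


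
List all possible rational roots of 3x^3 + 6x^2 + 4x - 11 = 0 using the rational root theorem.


Rational root theorem: possible roots are ±p/q where:
  p divides the constant term (-11): p ∈ {1, 11}
  q divides the leading coefficient (3): q ∈ {1, 3}

All possible rational roots: -11, -11/3, -1, -1/3, 1/3, 1, 11/3, 11

-11, -11/3, -1, -1/3, 1/3, 1, 11/3, 11


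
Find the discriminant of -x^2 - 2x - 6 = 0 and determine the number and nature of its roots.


For ax^2 + bx + c = 0, discriminant D = b^2 - 4ac
Here a = -1, b = -2, c = -6
D = (-2)^2 - 4(-1)(-6) = 4 - 24 = -20

D = -20 < 0
The equation has no real roots (2 complex conjugate roots).

Discriminant = -20, no real roots (2 complex conjugate roots)


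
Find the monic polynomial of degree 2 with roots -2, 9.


A monic polynomial with roots -2, 9 is:
p(x) = (x + 2)(x - 9)
After multiplying by (x + 2): x + 2
After multiplying by (x - 9): x^2 - 7x - 18

x^2 - 7x - 18


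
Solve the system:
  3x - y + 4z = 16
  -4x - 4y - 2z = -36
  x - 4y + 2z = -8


Using Cramer's rule. Expand each determinant along the first row.
D  = 3*[(-4)*2 - (-2)*(-4)] - (-1)*[(-4)*2 - (-2)*1] + 4*[(-4)*(-4) - (-4)*1]
  = 3*(-16) - (-1)*(-6) + 4*(20) = 26
Dx = 16*[(-4)*2 - (-2)*(-4)] - (-1)*[(-36)*2 - (-2)*(-8)] + 4*[(-36)*(-4) - (-4)*(-8)]
  = 16*(-16) - (-1)*(-88) + 4*(112) = 104
Dy = 3*[(-36)*2 - (-2)*(-8)] - 16*[(-4)*2 - (-2)*1] + 4*[(-4)*(-8) - (-36)*1]
  = 3*(-88) - 16*(-6) + 4*(68) = 104
Dz = 3*[(-4)*(-8) - (-36)*(-4)] - (-1)*[(-4)*(-8) - (-36)*1] + 16*[(-4)*(-4) - (-4)*1]
  = 3*(-112) - (-1)*(68) + 16*(20) = 52
x = Dx/D = 104/26 = 4, y = Dy/D = 104/26 = 4, z = Dz/D = 52/26 = 2
Check eq1: (3)(4) + (-1)(4) + (4)(2) = 16 = 16 ✓
Check eq2: (-4)(4) + (-4)(4) + (-2)(2) = -36 = -36 ✓
Check eq3: (1)(4) + (-4)(4) + (2)(2) = -8 = -8 ✓

x = 4, y = 4, z = 2


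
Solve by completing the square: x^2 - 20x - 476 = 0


Start: x^2 - 20x - 476 = 0
Move constant: x^2 - 20x = 476
Half of -20 is -10, squared is 100
Add 100 to both sides: x^2 - 20x + 100 = 576
(x - 10)^2 = 576
x - 10 = ±24
x = 10 + 24 = 34 or x = 10 - 24 = -14

x = -14, x = 34


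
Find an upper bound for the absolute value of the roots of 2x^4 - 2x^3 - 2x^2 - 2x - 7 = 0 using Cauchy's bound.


Cauchy's bound: all roots r satisfy |r| <= 1 + max(|a_i/a_n|) for i = 0,...,n-1
where a_n is the leading coefficient.

Coefficients: [2, -2, -2, -2, -7]
Leading coefficient a_n = 2
Ratios |a_i/a_n|: 1, 1, 1, 7/2
Maximum ratio: 7/2
Cauchy's bound: |r| <= 1 + 7/2 = 9/2

Upper bound = 9/2


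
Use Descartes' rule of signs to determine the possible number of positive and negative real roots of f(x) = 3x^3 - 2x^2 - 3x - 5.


Descartes' rule of signs:

For positive roots, count sign changes in f(x) = 3x^3 - 2x^2 - 3x - 5:
Signs of coefficients: +, -, -, -
Number of sign changes: 1
Possible positive real roots: 1

For negative roots, examine f(-x) = -3x^3 - 2x^2 + 3x - 5:
Signs of coefficients: -, -, +, -
Number of sign changes: 2
Possible negative real roots: 2, 0

Positive roots: 1; Negative roots: 2 or 0


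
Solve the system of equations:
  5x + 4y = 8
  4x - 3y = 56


Using Cramer's rule:
Determinant D = (5)(-3) - (4)(4) = -15 - 16 = -31
Dx = (8)(-3) - (56)(4) = -24 - 224 = -248
Dy = (5)(56) - (4)(8) = 280 - 32 = 248
x = Dx/D = -248/-31 = 8
y = Dy/D = 248/-31 = -8

x = 8, y = -8


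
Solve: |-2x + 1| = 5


An absolute value equation |expr| = 5 gives two cases:
Case 1: -2x + 1 = 5
  -2x = 4, so x = -2
Case 2: -2x + 1 = -5
  -2x = -6, so x = 3

x = -2, x = 3


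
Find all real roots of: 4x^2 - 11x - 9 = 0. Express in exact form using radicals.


Using the quadratic formula: x = (-b ± sqrt(b^2 - 4ac)) / (2a)
Here a = 4, b = -11, c = -9
Discriminant = b^2 - 4ac = (-11)^2 - 4(4)(-9) = 121 + 144 = 265
Since discriminant = 265 > 0, there are two real roots.
x = (11 ± sqrt(265)) / 8
Numerically: x ≈ 3.4099 or x ≈ -0.6599

x = (11 + sqrt(265)) / 8 or x = (11 - sqrt(265)) / 8


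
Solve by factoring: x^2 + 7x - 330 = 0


We need two numbers that multiply to -330 and add to 7.
Those numbers are 22 and -15 (since 22 * (-15) = -330 and 22 + (-15) = 7).
So x^2 + 7x - 330 = (x + 22)(x - 15) = 0
Setting each factor to zero: x = -22 or x = 15

x = -22, x = 15


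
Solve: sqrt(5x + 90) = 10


Square both sides: 5x + 90 = 10^2 = 100
5x = 100 - 90 = 10
x = 2
Check: sqrt(5*2 + 90) = sqrt(100) = 10 ✓

x = 2


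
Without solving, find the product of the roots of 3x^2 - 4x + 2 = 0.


By Vieta's formulas for ax^2 + bx + c = 0:
  Sum of roots = -b/a
  Product of roots = c/a

Here a = 3, b = -4, c = 2
Sum = -(-4)/3 = 4/3
Product = 2/3 = 2/3

Product = 2/3


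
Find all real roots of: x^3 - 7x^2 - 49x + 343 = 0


Let p(x) = x^3 - 7x^2 - 49x + 343. By the rational root theorem (leading coefficient 1), any rational root is an integer divisor of 343: try ±1, ±2, ... in turn.
Test x = 1: value = 288 ≠ 0.
Test x = -1: value = 384 ≠ 0.
Test x = 7: value = 0 ✓, so (x - 7) is a factor.
Synthetic division by (x - 7): bring down 1; 1(7) - 7 = 0; 0(7) - 49 = -49; (-49)(7) + 343 = 0 → quotient x^2 - 49, remainder 0.
Solve the quadratic x^2 - 49 = 0: discriminant = 0^2 - 4(1)(-49) = 0 + 196 = 196.
sqrt(196) = 14, so x = (0 ± 14)/2: x = 7 or x = -7.

x = -7, x = 7 (multiplicity 2)


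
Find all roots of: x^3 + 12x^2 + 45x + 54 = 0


Let p(x) = x^3 + 12x^2 + 45x + 54. By the rational root theorem (leading coefficient 1), any rational root is an integer divisor of 54: try ±1, ±2, ... in turn.
Test x = 1: value = 112 ≠ 0.
Test x = -1: value = 20 ≠ 0.
Test x = 2: value = 200 ≠ 0.
Test x = -2: value = 4 ≠ 0.
Test x = 3: value = 324 ≠ 0.
Test x = -3: value = 0 ✓, so (x + 3) is a factor.
Synthetic division by (x + 3): bring down 1; 1(-3) + 12 = 9; 9(-3) + 45 = 18; 18(-3) + 54 = 0 → quotient x^2 + 9x + 18, remainder 0.
Solve the quadratic x^2 + 9x + 18 = 0: discriminant = 9^2 - 4(1)(18) = 81 - 72 = 9.
sqrt(9) = 3, so x = (-9 ± 3)/2: x = -3 or x = -6.
Collecting all roots found:

x = -6, x = -3 (multiplicity 2)


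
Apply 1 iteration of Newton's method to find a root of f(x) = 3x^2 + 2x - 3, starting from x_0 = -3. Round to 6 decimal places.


Newton's method: x_(n+1) = x_n - f(x_n)/f'(x_n)
f(x) = 3x^2 + 2x - 3
f'(x) = 6x + 2

Iteration 1:
  f(-3.000000) = 18.000000
  f'(-3.000000) = -16.000000
  x_1 = -3.000000 - (18.000000)/(-16.000000) = -1.875000

x_1 = -1.875000


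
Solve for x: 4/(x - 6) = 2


Multiply both sides by (x - 6): 4 = 2(x - 6)
Distribute: 4 = 2x - 12
2x = 4 + 12 = 16
x = 8

x = 8


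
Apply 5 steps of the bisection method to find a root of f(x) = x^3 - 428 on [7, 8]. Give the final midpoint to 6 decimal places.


f(x) = x^3 - 428
f(7) = -85 < 0
f(8) = 84 > 0

Step 1: midpoint = (7.000000 + 8.000000)/2 = 7.500000
  f(7.500000) = -6.125000
  f(mid) < 0, so root is in [7.500000, 8.000000]

Step 2: midpoint = (7.500000 + 8.000000)/2 = 7.750000
  f(7.750000) = 37.484375
  f(mid) > 0, so root is in [7.500000, 7.750000]

Step 3: midpoint = (7.500000 + 7.750000)/2 = 7.625000
  f(7.625000) = 15.322266
  f(mid) > 0, so root is in [7.500000, 7.625000]

Step 4: midpoint = (7.500000 + 7.625000)/2 = 7.562500
  f(7.562500) = 4.510010
  f(mid) > 0, so root is in [7.500000, 7.562500]

Step 5: midpoint = (7.500000 + 7.562500)/2 = 7.531250
  f(7.531250) = -0.829559
  f(mid) < 0, so root is in [7.531250, 7.562500]

midpoint = 7.531250
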